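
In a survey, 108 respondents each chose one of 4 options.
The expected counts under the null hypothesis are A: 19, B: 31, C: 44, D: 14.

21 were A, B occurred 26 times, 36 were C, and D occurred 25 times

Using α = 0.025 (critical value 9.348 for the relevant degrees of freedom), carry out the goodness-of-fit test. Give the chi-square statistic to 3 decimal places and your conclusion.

11.114; reject

χ² = (21−19)²/19 + (26−31)²/31 + (36−44)²/44 + (25−14)²/14
   = 0.2105 + 0.8065 + 1.4545 + 8.6429
Sum = 11.114
df = 3. Since 11.114 > 9.348, we reject H₀.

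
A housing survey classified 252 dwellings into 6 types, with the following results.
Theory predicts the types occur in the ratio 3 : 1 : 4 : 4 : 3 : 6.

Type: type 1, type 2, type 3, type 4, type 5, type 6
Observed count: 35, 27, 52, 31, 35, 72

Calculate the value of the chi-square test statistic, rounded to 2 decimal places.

25.16

Ratio total = 21. Expected counts: 252×3/21 = 36, 252×1/21 = 12, 252×4/21 = 48, 252×4/21 = 48, 252×3/21 = 36, 252×6/21 = 72.
χ² = (35−36)²/36 + (27−12)²/12 + (52−48)²/48 + (31−48)²/48 + (35−36)²/36 + (72−72)²/72
   = 0.028 + 18.750 + 0.333 + 6.021 + 0.028 + 0.000
Sum = 25.16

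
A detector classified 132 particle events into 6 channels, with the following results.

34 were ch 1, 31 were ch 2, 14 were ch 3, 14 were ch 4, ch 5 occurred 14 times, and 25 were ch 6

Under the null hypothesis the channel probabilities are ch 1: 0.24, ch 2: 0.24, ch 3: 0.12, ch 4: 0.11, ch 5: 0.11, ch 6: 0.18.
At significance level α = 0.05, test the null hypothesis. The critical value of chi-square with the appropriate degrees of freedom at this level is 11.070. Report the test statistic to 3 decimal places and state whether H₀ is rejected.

0.500; do not reject

Expected counts E_i = n·p_i: 132×0.24 = 31.68, 132×0.24 = 31.68, 132×0.12 = 15.84, 132×0.11 = 14.52, 132×0.11 = 14.52, 132×0.18 = 23.76.
ch 1: (34 − 31.68)²/31.68 = 5.3824/31.68 = 0.1699
ch 2: (31 − 31.68)²/31.68 = 0.4624/31.68 = 0.0146
ch 3: (14 − 15.84)²/15.84 = 3.3856/15.84 = 0.2137
ch 4: (14 − 14.52)²/14.52 = 0.2704/14.52 = 0.0186
ch 5: (14 − 14.52)²/14.52 = 0.2704/14.52 = 0.0186
ch 6: (25 − 23.76)²/23.76 = 1.5376/23.76 = 0.0647
Sum = 0.500
df = 5. Since 0.500 < 11.070, we do not reject H₀.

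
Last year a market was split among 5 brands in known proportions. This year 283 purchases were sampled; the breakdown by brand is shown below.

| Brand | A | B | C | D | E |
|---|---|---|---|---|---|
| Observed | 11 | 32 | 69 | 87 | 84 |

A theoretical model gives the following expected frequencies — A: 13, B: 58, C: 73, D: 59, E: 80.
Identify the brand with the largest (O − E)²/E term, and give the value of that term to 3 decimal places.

cat         O        E   (O−E)²/E
A          11       13     0.3077
B          32       58    11.6552
C          69       73     0.2192
D          87       59    13.2881
E          84       80     0.2000
The largest term is for D: 13.288.

D, 13.288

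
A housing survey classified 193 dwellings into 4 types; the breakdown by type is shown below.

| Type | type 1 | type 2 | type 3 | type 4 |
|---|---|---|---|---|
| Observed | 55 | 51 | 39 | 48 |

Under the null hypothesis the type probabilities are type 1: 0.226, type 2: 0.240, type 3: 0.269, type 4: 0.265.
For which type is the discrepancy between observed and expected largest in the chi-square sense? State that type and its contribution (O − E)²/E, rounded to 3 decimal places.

type 3, 3.214

Expected counts E_i = n·p_i: 193×0.226 = 43.618, 193×0.240 = 46.32, 193×0.269 = 51.917, 193×0.265 = 51.145.
cat         O        E   (O−E)²/E
type 1     55   43.618     2.9701
type 2     51    46.32     0.4728
type 3     39   51.917     3.2138
type 4     48   51.145     0.1934
The largest term is for type 3: 3.214.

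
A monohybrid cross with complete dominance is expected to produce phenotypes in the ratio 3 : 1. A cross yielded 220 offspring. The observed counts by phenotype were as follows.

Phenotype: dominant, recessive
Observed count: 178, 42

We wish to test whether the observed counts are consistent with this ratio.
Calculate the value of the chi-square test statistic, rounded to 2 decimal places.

4.10

Ratio total = 4. Expected counts: 220×3/4 = 165, 220×1/4 = 55.
dominant: (178 − 165)²/165 = 169/165 = 1.024
recessive: (42 − 55)²/55 = 169/55 = 3.073
Sum = 4.10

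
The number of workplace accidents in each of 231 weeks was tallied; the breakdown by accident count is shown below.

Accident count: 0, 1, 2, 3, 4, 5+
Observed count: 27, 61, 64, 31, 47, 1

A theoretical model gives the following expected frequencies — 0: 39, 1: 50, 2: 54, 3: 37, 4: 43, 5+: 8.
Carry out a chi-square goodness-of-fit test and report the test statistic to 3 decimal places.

χ² = (27−39)²/39 + (61−50)²/50 + (64−54)²/54 + (31−37)²/37 + (47−43)²/43 + (1−8)²/8
   = 3.6923 + 2.4200 + 1.8519 + 0.9730 + 0.3721 + 6.1250
Sum = 15.434

15.434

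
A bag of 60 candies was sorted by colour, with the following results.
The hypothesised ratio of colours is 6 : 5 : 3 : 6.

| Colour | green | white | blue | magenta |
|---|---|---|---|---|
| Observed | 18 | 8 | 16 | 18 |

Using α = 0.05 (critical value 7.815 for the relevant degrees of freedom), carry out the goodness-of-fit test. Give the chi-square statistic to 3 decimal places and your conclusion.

8.711; reject

Ratio total = 20. Expected counts: 60×6/20 = 18, 60×5/20 = 15, 60×3/20 = 9, 60×6/20 = 18.
χ² = (18−18)²/18 + (8−15)²/15 + (16−9)²/9 + (18−18)²/18
   = 0.0000 + 3.2667 + 5.4444 + 0.0000
Sum = 8.711
df = 3. Since 8.711 > 7.815, we reject H₀.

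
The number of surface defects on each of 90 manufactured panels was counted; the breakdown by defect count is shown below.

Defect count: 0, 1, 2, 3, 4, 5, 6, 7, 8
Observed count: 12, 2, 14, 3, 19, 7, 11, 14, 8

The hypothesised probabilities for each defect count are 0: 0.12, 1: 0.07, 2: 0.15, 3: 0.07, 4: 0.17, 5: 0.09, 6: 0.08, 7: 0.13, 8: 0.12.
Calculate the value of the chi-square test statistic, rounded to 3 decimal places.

Expected counts E_i = n·p_i: 90×0.12 = 10.8, 90×0.07 = 6.3, 90×0.15 = 13.5, 90×0.07 = 6.3, 90×0.17 = 15.3, 90×0.09 = 8.1, 90×0.08 = 7.2, 90×0.13 = 11.7, 90×0.12 = 10.8.
χ² = (12−10.8)²/10.8 + (2−6.3)²/6.3 + (14−13.5)²/13.5 + (3−6.3)²/6.3 + (19−15.3)²/15.3 + (7−8.1)²/8.1 + (11−7.2)²/7.2 + (14−11.7)²/11.7 + (8−10.8)²/10.8
   = 0.1333 + 2.9349 + 0.0185 + 1.7286 + 0.8948 + 0.1494 + 2.0056 + 0.4521 + 0.7259
Sum = 9.043

9.043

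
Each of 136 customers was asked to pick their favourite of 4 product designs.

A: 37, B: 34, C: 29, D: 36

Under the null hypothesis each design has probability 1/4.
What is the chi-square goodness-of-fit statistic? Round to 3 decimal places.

Under H₀ each category has probability 1/4, so each expected count is 136/4 = 34.
χ² = (37−34)²/34 + (34−34)²/34 + (29−34)²/34 + (36−34)²/34
   = 0.2647 + 0.0000 + 0.7353 + 0.1176
Sum = 1.118

1.118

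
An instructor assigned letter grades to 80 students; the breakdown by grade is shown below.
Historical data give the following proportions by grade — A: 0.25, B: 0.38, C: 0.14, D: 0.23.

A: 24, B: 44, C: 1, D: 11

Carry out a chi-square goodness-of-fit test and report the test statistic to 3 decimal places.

Expected counts E_i = n·p_i: 80×0.25 = 20, 80×0.38 = 30.4, 80×0.14 = 11.2, 80×0.23 = 18.4.
χ² = (24−20)²/20 + (44−30.4)²/30.4 + (1−11.2)²/11.2 + (11−18.4)²/18.4
   = 0.8000 + 6.0842 + 9.2893 + 2.9761
Sum = 19.150

19.150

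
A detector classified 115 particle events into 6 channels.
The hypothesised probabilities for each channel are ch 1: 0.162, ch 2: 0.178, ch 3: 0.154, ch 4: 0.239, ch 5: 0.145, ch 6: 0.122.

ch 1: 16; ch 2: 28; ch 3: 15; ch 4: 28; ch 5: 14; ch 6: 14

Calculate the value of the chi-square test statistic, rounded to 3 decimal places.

3.995

Expected counts E_i = n·p_i: 115×0.162 = 18.63, 115×0.178 = 20.47, 115×0.154 = 17.71, 115×0.239 = 27.485, 115×0.145 = 16.675, 115×0.122 = 14.03.
χ² = (16−18.63)²/18.63 + (28−20.47)²/20.47 + (15−17.71)²/17.71 + (28−27.485)²/27.485 + (14−16.675)²/16.675 + (14−14.03)²/14.03
   = 0.3713 + 2.7700 + 0.4147 + 0.0096 + 0.4291 + 0.0001
Sum = 3.995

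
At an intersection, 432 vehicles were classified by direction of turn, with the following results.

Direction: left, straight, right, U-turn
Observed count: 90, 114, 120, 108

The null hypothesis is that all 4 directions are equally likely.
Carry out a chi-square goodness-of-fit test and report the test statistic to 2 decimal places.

4.67

Expected count for each of the 4 categories: 432/4 = 108.
cat           O        E   (O−E)²/E
left         90      108      3.000
straight    114      108      0.333
right       120      108      1.333
U-turn      108      108      0.000
Sum = 4.67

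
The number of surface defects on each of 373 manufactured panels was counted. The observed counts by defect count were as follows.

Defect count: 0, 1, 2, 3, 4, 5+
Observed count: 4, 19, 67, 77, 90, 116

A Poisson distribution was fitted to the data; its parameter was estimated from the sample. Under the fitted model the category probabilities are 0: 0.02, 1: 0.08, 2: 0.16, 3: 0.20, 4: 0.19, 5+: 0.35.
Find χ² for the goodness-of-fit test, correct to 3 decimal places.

13.303

Expected counts E_i = n·p_i: 373×0.02 = 7.46, 373×0.08 = 29.84, 373×0.16 = 59.68, 373×0.20 = 74.6, 373×0.19 = 70.87, 373×0.35 = 130.55.
0: (4 − 7.46)²/7.46 = 11.9716/7.46 = 1.6048
1: (19 − 29.84)²/29.84 = 117.5056/29.84 = 3.9379
2: (67 − 59.68)²/59.68 = 53.5824/59.68 = 0.8978
3: (77 − 74.6)²/74.6 = 5.76/74.6 = 0.0772
4: (90 − 70.87)²/70.87 = 365.9569/70.87 = 5.1638
5+: (116 − 130.55)²/130.55 = 211.7025/130.55 = 1.6216
Sum = 13.303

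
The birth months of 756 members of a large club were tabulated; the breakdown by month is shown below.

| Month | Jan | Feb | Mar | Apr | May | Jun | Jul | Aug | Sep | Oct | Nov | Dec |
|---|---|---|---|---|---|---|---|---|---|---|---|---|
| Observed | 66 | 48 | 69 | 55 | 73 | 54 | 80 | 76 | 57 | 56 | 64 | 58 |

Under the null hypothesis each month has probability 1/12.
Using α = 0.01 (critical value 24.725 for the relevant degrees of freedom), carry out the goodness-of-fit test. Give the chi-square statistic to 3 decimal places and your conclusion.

Under H₀ each category has probability 1/12, so each expected count is 756/12 = 63.
cat         O        E   (O−E)²/E
Jan        66       63     0.1429
Feb        48       63     3.5714
Mar        69       63     0.5714
Apr        55       63     1.0159
May        73       63     1.5873
Jun        54       63     1.2857
Jul        80       63     4.5873
Aug        76       63     2.6825
Sep        57       63     0.5714
Oct        56       63     0.7778
Nov        64       63     0.0159
Dec        58       63     0.3968
Sum = 17.206
df = 11. Since 17.206 < 24.725, we do not reject H₀.

17.206; do not reject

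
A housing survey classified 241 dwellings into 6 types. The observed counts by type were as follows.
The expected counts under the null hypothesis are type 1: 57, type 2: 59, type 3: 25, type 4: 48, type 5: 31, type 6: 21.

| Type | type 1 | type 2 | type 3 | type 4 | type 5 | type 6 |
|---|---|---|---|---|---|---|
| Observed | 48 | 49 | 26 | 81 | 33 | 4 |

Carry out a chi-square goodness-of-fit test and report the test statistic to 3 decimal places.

χ² = (48−57)²/57 + (49−59)²/59 + (26−25)²/25 + (81−48)²/48 + (33−31)²/31 + (4−21)²/21
   = 1.4211 + 1.6949 + 0.0400 + 22.6875 + 0.1290 + 13.7619
Sum = 39.734

39.734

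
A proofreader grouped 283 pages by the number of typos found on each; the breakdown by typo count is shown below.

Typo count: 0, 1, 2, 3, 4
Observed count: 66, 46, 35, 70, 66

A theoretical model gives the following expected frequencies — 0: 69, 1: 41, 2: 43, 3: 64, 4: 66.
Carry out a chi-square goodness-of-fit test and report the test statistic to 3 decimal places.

χ² = (66−69)²/69 + (46−41)²/41 + (35−43)²/43 + (70−64)²/64 + (66−66)²/66
   = 0.1304 + 0.6098 + 1.4884 + 0.5625 + 0.0000
Sum = 2.791

2.791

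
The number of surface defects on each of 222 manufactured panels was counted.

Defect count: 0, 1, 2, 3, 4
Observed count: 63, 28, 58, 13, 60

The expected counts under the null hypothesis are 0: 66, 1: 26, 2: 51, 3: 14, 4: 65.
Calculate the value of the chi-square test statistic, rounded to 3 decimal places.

1.707

0: (63 − 66)²/66 = 9/66 = 0.1364
1: (28 − 26)²/26 = 4/26 = 0.1538
2: (58 − 51)²/51 = 49/51 = 0.9608
3: (13 − 14)²/14 = 1/14 = 0.0714
4: (60 − 65)²/65 = 25/65 = 0.3846
Sum = 1.707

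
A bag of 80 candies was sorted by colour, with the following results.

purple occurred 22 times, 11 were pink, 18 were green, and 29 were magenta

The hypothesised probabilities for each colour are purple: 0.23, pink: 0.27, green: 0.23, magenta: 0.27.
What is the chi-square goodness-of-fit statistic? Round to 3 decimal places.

8.450

Expected counts E_i = n·p_i: 80×0.23 = 18.4, 80×0.27 = 21.6, 80×0.23 = 18.4, 80×0.27 = 21.6.
purple: (22 − 18.4)²/18.4 = 12.96/18.4 = 0.7043
pink: (11 − 21.6)²/21.6 = 112.36/21.6 = 5.2019
green: (18 − 18.4)²/18.4 = 0.16/18.4 = 0.0087
magenta: (29 − 21.6)²/21.6 = 54.76/21.6 = 2.5352
Sum = 8.450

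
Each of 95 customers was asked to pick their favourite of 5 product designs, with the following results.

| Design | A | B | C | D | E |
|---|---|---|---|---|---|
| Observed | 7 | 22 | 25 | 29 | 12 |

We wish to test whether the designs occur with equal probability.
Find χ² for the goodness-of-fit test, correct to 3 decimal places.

Expected count for each of the 5 categories: 95/5 = 19.
χ² = (7−19)²/19 + (22−19)²/19 + (25−19)²/19 + (29−19)²/19 + (12−19)²/19
   = 7.5789 + 0.4737 + 1.8947 + 5.2632 + 2.5789
Sum = 17.789

17.789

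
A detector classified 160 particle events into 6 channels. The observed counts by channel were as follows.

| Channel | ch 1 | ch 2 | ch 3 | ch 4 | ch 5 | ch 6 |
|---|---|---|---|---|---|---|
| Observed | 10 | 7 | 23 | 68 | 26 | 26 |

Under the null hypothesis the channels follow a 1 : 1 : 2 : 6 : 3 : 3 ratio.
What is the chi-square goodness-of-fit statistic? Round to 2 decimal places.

Ratio total = 16. Expected counts: 160×1/16 = 10, 160×1/16 = 10, 160×2/16 = 20, 160×6/16 = 60, 160×3/16 = 30, 160×3/16 = 30.
χ² = (10−10)²/10 + (7−10)²/10 + (23−20)²/20 + (68−60)²/60 + (26−30)²/30 + (26−30)²/30
   = 0.000 + 0.900 + 0.450 + 1.067 + 0.533 + 0.533
Sum = 3.48

3.48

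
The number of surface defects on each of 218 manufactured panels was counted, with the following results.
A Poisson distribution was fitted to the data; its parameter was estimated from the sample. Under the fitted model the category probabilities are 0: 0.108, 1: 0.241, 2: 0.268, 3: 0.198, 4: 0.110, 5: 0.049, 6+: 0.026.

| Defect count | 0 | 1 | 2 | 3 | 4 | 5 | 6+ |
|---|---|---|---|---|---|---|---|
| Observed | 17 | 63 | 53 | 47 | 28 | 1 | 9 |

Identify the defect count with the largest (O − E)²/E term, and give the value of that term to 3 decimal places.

Expected counts E_i = n·p_i: 218×0.108 = 23.544, 218×0.241 = 52.538, 218×0.268 = 58.424, 218×0.198 = 43.164, 218×0.110 = 23.98, 218×0.049 = 10.682, 218×0.026 = 5.668.
cat         O        E   (O−E)²/E
0          17   23.544     1.8189
1          63   52.538     2.0833
2          53   58.424     0.5036
3          47   43.164     0.3409
4          28    23.98     0.6739
5           1   10.682     8.7756
6+          9    5.668     1.9588
The largest term is for 5: 8.776.

5, 8.776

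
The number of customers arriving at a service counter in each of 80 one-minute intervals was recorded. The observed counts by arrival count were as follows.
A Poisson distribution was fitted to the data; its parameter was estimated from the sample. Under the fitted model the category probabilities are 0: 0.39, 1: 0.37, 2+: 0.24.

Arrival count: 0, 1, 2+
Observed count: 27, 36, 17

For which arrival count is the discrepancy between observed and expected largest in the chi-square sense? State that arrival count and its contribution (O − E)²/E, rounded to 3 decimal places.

Expected counts E_i = n·p_i: 80×0.39 = 31.2, 80×0.37 = 29.6, 80×0.24 = 19.2.
0: (27 − 31.2)²/31.2 = 17.64/31.2 = 0.5654
1: (36 − 29.6)²/29.6 = 40.96/29.6 = 1.3838
2+: (17 − 19.2)²/19.2 = 4.84/19.2 = 0.2521
The largest term is for 1: 1.384.

1, 1.384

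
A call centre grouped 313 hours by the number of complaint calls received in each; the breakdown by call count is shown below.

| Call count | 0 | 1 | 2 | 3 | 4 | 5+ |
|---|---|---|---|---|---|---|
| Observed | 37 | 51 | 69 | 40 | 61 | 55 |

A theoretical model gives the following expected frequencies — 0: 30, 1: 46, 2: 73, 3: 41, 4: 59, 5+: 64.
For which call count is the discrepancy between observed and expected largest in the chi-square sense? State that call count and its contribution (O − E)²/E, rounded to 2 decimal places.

0, 1.63

0: (37 − 30)²/30 = 49/30 = 1.633
1: (51 − 46)²/46 = 25/46 = 0.543
2: (69 − 73)²/73 = 16/73 = 0.219
3: (40 − 41)²/41 = 1/41 = 0.024
4: (61 − 59)²/59 = 4/59 = 0.068
5+: (55 − 64)²/64 = 81/64 = 1.266
The largest term is for 0: 1.63.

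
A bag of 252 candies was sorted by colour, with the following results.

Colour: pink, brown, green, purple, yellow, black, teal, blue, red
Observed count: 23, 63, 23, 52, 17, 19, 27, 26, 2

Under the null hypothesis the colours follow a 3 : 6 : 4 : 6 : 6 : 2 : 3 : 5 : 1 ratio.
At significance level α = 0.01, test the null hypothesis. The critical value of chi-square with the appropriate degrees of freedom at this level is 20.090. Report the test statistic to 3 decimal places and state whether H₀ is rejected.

38.231; reject

Ratio total = 36. Expected counts: 252×3/36 = 21, 252×6/36 = 42, 252×4/36 = 28, 252×6/36 = 42, 252×6/36 = 42, 252×2/36 = 14, 252×3/36 = 21, 252×5/36 = 35, 252×1/36 = 7.
pink: (23 − 21)²/21 = 4/21 = 0.1905
brown: (63 − 42)²/42 = 441/42 = 10.5000
green: (23 − 28)²/28 = 25/28 = 0.8929
purple: (52 − 42)²/42 = 100/42 = 2.3810
yellow: (17 − 42)²/42 = 625/42 = 14.8810
black: (19 − 14)²/14 = 25/14 = 1.7857
teal: (27 − 21)²/21 = 36/21 = 1.7143
blue: (26 − 35)²/35 = 81/35 = 2.3143
red: (2 − 7)²/7 = 25/7 = 3.5714
Sum = 38.231
df = 8. Since 38.231 > 20.090, we reject H₀.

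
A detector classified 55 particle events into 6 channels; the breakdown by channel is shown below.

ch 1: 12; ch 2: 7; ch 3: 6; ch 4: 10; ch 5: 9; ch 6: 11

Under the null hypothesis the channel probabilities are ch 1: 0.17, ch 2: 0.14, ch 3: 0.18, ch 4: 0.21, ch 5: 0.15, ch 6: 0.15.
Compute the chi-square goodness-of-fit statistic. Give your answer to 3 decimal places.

3.544

Expected counts E_i = n·p_i: 55×0.17 = 9.35, 55×0.14 = 7.7, 55×0.18 = 9.9, 55×0.21 = 11.55, 55×0.15 = 8.25, 55×0.15 = 8.25.
cat         O        E   (O−E)²/E
ch 1       12     9.35     0.7511
ch 2        7      7.7     0.0636
ch 3        6      9.9     1.5364
ch 4       10    11.55     0.2080
ch 5        9     8.25     0.0682
ch 6       11     8.25     0.9167
Sum = 3.544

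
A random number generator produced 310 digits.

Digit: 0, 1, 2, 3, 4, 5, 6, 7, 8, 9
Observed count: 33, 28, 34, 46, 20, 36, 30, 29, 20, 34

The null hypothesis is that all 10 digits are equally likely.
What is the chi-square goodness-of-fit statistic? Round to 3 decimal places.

Under H₀ each category has probability 1/10, so each expected count is 310/10 = 31.
0: (33 − 31)²/31 = 4/31 = 0.1290
1: (28 − 31)²/31 = 9/31 = 0.2903
2: (34 − 31)²/31 = 9/31 = 0.2903
3: (46 − 31)²/31 = 225/31 = 7.2581
4: (20 − 31)²/31 = 121/31 = 3.9032
5: (36 − 31)²/31 = 25/31 = 0.8065
6: (30 − 31)²/31 = 1/31 = 0.0323
7: (29 − 31)²/31 = 4/31 = 0.1290
8: (20 − 31)²/31 = 121/31 = 3.9032
9: (34 − 31)²/31 = 9/31 = 0.2903
Sum = 17.032

17.032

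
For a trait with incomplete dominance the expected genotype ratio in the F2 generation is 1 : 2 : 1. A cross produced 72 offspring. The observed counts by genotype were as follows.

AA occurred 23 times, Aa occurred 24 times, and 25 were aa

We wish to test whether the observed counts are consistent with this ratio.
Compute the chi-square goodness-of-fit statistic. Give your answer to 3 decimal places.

Ratio total = 4. Expected counts: 72×1/4 = 18, 72×2/4 = 36, 72×1/4 = 18.
AA: (23 − 18)²/18 = 25/18 = 1.3889
Aa: (24 − 36)²/36 = 144/36 = 4.0000
aa: (25 − 18)²/18 = 49/18 = 2.7222
Sum = 8.111

8.111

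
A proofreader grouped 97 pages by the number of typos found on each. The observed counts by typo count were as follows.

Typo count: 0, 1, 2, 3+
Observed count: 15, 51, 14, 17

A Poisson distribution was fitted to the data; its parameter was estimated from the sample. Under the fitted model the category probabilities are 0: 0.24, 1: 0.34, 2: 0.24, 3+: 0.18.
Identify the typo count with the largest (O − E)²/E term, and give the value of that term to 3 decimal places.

1, 9.846

Expected counts E_i = n·p_i: 97×0.24 = 23.28, 97×0.34 = 32.98, 97×0.24 = 23.28, 97×0.18 = 17.46.
cat         O        E   (O−E)²/E
0          15    23.28     2.9449
1          51    32.98     9.8460
2          14    23.28     3.6992
3+         17    17.46     0.0121
The largest term is for 1: 9.846.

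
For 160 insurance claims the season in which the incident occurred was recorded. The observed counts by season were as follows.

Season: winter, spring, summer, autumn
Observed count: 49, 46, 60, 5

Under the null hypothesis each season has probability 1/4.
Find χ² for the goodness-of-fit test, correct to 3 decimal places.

43.550

Expected count for each of the 4 categories: 160/4 = 40.
cat         O        E   (O−E)²/E
winter     49       40     2.0250
spring     46       40     0.9000
summer     60       40    10.0000
autumn      5       40    30.6250
Sum = 43.550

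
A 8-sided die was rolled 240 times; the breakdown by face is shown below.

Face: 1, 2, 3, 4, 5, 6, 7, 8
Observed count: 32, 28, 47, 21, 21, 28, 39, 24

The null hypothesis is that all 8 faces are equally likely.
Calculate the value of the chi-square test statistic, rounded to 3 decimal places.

19.333

Under H₀ each category has probability 1/8, so each expected count is 240/8 = 30.
1: (32 − 30)²/30 = 4/30 = 0.1333
2: (28 − 30)²/30 = 4/30 = 0.1333
3: (47 − 30)²/30 = 289/30 = 9.6333
4: (21 − 30)²/30 = 81/30 = 2.7000
5: (21 − 30)²/30 = 81/30 = 2.7000
6: (28 − 30)²/30 = 4/30 = 0.1333
7: (39 − 30)²/30 = 81/30 = 2.7000
8: (24 − 30)²/30 = 36/30 = 1.2000
Sum = 19.333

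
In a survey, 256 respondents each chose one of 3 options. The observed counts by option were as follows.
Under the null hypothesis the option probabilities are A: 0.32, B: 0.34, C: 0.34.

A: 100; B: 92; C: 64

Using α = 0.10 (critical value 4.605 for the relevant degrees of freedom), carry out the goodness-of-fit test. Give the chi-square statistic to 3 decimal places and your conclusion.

Expected counts E_i = n·p_i: 256×0.32 = 81.92, 256×0.34 = 87.04, 256×0.34 = 87.04.
A: (100 − 81.92)²/81.92 = 326.8864/81.92 = 3.9903
B: (92 − 87.04)²/87.04 = 24.6016/87.04 = 0.2826
C: (64 − 87.04)²/87.04 = 530.8416/87.04 = 6.0988
Sum = 10.372
df = 2. Since 10.372 > 4.605, we reject H₀.

10.372; reject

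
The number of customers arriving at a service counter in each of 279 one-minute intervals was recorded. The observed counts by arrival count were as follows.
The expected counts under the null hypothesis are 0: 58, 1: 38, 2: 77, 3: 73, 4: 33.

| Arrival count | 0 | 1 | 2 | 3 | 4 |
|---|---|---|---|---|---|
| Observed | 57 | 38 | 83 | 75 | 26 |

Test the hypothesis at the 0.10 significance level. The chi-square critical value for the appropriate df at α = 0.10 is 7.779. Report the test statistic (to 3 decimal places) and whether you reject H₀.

2.024; do not reject

0: (57 − 58)²/58 = 1/58 = 0.0172
1: (38 − 38)²/38 = 0/38 = 0.0000
2: (83 − 77)²/77 = 36/77 = 0.4675
3: (75 − 73)²/73 = 4/73 = 0.0548
4: (26 − 33)²/33 = 49/33 = 1.4848
Sum = 2.024
df = 4. Since 2.024 < 7.779, we do not reject H₀.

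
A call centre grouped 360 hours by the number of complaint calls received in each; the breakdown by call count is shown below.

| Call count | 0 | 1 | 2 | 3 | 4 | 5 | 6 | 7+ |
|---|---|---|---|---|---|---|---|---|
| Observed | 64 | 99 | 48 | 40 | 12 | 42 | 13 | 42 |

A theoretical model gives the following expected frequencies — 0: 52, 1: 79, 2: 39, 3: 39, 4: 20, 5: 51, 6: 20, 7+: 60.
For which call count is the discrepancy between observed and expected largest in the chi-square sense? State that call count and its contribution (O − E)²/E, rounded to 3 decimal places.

cat         O        E   (O−E)²/E
0          64       52     2.7692
1          99       79     5.0633
2          48       39     2.0769
3          40       39     0.0256
4          12       20     3.2000
5          42       51     1.5882
6          13       20     2.4500
7+         42       60     5.4000
The largest term is for 7+: 5.400.

7+, 5.400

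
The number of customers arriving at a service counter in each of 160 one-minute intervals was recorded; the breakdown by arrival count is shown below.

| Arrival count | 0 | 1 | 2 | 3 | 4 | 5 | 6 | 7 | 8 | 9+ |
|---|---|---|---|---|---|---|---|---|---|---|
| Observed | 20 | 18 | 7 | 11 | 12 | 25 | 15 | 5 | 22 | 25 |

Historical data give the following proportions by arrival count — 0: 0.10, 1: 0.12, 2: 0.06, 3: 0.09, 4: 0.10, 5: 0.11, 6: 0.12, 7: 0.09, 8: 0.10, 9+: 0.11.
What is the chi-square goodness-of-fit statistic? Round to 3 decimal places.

Expected counts E_i = n·p_i: 160×0.10 = 16, 160×0.12 = 19.2, 160×0.06 = 9.6, 160×0.09 = 14.4, 160×0.10 = 16, 160×0.11 = 17.6, 160×0.12 = 19.2, 160×0.09 = 14.4, 160×0.10 = 16, 160×0.11 = 17.6.
χ² = (20−16)²/16 + (18−19.2)²/19.2 + (7−9.6)²/9.6 + (11−14.4)²/14.4 + (12−16)²/16 + (25−17.6)²/17.6 + (15−19.2)²/19.2 + (5−14.4)²/14.4 + (22−16)²/16 + (25−17.6)²/17.6
   = 1.0000 + 0.0750 + 0.7042 + 0.8028 + 1.0000 + 3.1114 + 0.9188 + 6.1361 + 2.2500 + 3.1114
Sum = 19.110

19.110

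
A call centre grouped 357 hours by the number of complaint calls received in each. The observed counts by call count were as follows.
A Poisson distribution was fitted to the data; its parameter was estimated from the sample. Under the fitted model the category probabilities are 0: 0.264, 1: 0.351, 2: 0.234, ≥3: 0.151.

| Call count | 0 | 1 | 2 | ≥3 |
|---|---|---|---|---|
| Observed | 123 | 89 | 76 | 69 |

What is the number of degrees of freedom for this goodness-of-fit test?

There are k = 4 categories and 1 parameter estimated from the data, so df = 4 − 1 − 1 = 2.

2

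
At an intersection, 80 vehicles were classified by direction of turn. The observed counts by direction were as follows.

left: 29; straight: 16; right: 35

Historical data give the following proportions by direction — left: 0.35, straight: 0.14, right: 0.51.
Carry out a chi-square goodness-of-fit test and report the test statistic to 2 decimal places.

2.92

Expected counts E_i = n·p_i: 80×0.35 = 28, 80×0.14 = 11.2, 80×0.51 = 40.8.
cat           O        E   (O−E)²/E
left         29       28      0.036
straight     16     11.2      2.057
right        35     40.8      0.825
Sum = 2.92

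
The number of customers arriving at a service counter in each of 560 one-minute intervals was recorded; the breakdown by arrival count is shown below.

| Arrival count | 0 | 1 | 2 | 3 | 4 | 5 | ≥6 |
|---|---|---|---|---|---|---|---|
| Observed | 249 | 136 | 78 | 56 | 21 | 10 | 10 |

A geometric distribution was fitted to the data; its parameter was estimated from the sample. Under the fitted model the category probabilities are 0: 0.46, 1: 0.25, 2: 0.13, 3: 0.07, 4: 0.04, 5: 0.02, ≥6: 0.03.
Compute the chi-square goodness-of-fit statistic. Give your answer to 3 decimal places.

10.941

Expected counts E_i = n·p_i: 560×0.46 = 257.6, 560×0.25 = 140, 560×0.13 = 72.8, 560×0.07 = 39.2, 560×0.04 = 22.4, 560×0.02 = 11.2, 560×0.03 = 16.8.
χ² = (249−257.6)²/257.6 + (136−140)²/140 + (78−72.8)²/72.8 + (56−39.2)²/39.2 + (21−22.4)²/22.4 + (10−11.2)²/11.2 + (10−16.8)²/16.8
   = 0.2871 + 0.1143 + 0.3714 + 7.2000 + 0.0875 + 0.1286 + 2.7524
Sum = 10.941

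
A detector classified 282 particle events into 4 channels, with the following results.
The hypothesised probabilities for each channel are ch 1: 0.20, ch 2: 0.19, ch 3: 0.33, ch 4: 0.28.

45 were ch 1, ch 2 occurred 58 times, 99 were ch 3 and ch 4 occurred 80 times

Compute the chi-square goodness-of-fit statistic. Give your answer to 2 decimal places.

3.06

Expected counts E_i = n·p_i: 282×0.20 = 56.4, 282×0.19 = 53.58, 282×0.33 = 93.06, 282×0.28 = 78.96.
cat         O        E   (O−E)²/E
ch 1       45     56.4      2.304
ch 2       58    53.58      0.365
ch 3       99    93.06      0.379
ch 4       80    78.96      0.014
Sum = 3.06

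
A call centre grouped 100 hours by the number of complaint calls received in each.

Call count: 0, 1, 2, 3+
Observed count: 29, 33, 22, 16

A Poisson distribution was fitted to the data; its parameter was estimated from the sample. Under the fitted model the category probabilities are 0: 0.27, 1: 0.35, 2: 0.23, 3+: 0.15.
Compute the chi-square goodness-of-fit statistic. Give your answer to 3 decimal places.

Expected counts E_i = n·p_i: 100×0.27 = 27, 100×0.35 = 35, 100×0.23 = 23, 100×0.15 = 15.
χ² = (29−27)²/27 + (33−35)²/35 + (22−23)²/23 + (16−15)²/15
   = 0.1481 + 0.1143 + 0.0435 + 0.0667
Sum = 0.373

0.373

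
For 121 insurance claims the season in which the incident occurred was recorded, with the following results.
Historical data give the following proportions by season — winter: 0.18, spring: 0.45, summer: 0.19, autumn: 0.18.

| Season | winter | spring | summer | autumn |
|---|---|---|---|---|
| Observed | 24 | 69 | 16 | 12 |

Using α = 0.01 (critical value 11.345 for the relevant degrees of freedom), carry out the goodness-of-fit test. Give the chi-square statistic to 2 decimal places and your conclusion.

10.63; do not reject

Expected counts E_i = n·p_i: 121×0.18 = 21.78, 121×0.45 = 54.45, 121×0.19 = 22.99, 121×0.18 = 21.78.
cat         O        E   (O−E)²/E
winter     24    21.78      0.226
spring     69    54.45      3.888
summer     16    22.99      2.125
autumn     12    21.78      4.392
Sum = 10.63
df = 3. Since 10.63 < 11.345, we do not reject H₀.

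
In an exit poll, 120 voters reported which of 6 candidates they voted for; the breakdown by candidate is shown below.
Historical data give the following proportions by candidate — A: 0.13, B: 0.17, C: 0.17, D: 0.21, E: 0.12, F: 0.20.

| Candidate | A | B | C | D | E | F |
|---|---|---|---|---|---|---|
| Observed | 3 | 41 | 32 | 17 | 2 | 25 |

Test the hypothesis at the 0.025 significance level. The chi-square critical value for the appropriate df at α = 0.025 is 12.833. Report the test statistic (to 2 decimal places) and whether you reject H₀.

Expected counts E_i = n·p_i: 120×0.13 = 15.6, 120×0.17 = 20.4, 120×0.17 = 20.4, 120×0.21 = 25.2, 120×0.12 = 14.4, 120×0.20 = 24.
A: (3 − 15.6)²/15.6 = 158.76/15.6 = 10.177
B: (41 − 20.4)²/20.4 = 424.36/20.4 = 20.802
C: (32 − 20.4)²/20.4 = 134.56/20.4 = 6.596
D: (17 − 25.2)²/25.2 = 67.24/25.2 = 2.668
E: (2 − 14.4)²/14.4 = 153.76/14.4 = 10.678
F: (25 − 24)²/24 = 1/24 = 0.042
Sum = 50.96
df = 5. Since 50.96 > 12.833, we reject H₀.

50.96; reject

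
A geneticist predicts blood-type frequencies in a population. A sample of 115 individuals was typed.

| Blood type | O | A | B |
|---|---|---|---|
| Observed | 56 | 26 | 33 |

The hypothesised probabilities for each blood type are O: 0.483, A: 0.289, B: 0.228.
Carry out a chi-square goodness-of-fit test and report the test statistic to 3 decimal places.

Expected counts E_i = n·p_i: 115×0.483 = 55.545, 115×0.289 = 33.235, 115×0.228 = 26.22.
χ² = (56−55.545)²/55.545 + (26−33.235)²/33.235 + (33−26.22)²/26.22
   = 0.0037 + 1.5750 + 1.7532
Sum = 3.332

3.332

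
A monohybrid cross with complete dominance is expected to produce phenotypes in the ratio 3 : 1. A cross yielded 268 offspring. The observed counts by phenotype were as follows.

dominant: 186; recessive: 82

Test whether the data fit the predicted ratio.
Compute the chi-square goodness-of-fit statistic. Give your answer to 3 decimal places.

Ratio total = 4. Expected counts: 268×3/4 = 201, 268×1/4 = 67.
cat            O        E   (O−E)²/E
dominant     186      201     1.1194
recessive     82       67     3.3582
Sum = 4.478

4.478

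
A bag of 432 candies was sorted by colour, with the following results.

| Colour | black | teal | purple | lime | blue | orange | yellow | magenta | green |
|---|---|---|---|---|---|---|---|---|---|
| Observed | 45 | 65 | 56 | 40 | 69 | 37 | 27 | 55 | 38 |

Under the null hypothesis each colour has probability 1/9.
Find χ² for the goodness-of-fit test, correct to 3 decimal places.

32.875

Under H₀ each category has probability 1/9, so each expected count is 432/9 = 48.
black: (45 − 48)²/48 = 9/48 = 0.1875
teal: (65 − 48)²/48 = 289/48 = 6.0208
purple: (56 − 48)²/48 = 64/48 = 1.3333
lime: (40 − 48)²/48 = 64/48 = 1.3333
blue: (69 − 48)²/48 = 441/48 = 9.1875
orange: (37 − 48)²/48 = 121/48 = 2.5208
yellow: (27 − 48)²/48 = 441/48 = 9.1875
magenta: (55 − 48)²/48 = 49/48 = 1.0208
green: (38 − 48)²/48 = 100/48 = 2.0833
Sum = 32.875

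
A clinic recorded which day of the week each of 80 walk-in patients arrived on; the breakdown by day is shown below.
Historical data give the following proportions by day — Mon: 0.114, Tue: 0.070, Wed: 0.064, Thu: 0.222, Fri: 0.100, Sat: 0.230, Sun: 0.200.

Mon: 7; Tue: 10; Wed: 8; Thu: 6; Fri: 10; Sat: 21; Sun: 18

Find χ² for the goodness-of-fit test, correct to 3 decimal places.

Expected counts E_i = n·p_i: 80×0.114 = 9.12, 80×0.070 = 5.6, 80×0.064 = 5.12, 80×0.222 = 17.76, 80×0.100 = 8, 80×0.230 = 18.4, 80×0.200 = 16.
cat         O        E   (O−E)²/E
Mon         7     9.12     0.4928
Tue        10      5.6     3.4571
Wed         8     5.12     1.6200
Thu         6    17.76     7.7870
Fri        10        8     0.5000
Sat        21     18.4     0.3674
Sun        18       16     0.2500
Sum = 14.474

14.474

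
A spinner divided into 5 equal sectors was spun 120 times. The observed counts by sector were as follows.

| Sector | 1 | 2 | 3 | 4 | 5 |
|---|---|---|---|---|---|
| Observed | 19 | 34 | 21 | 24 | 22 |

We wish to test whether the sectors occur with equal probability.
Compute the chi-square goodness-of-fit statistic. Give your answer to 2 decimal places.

Expected count for each of the 5 categories: 120/5 = 24.
χ² = (19−24)²/24 + (34−24)²/24 + (21−24)²/24 + (24−24)²/24 + (22−24)²/24
   = 1.042 + 4.167 + 0.375 + 0.000 + 0.167
Sum = 5.75

5.75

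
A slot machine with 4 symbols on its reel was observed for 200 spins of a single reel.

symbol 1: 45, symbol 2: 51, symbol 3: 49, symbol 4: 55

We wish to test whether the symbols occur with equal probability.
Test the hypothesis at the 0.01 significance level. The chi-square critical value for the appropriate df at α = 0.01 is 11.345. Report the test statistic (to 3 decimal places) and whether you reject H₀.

1.040; do not reject

Expected count for each of the 4 categories: 200/4 = 50.
χ² = (45−50)²/50 + (51−50)²/50 + (49−50)²/50 + (55−50)²/50
   = 0.5000 + 0.0200 + 0.0200 + 0.5000
Sum = 1.040
df = 3. Since 1.040 < 11.345, we do not reject H₀.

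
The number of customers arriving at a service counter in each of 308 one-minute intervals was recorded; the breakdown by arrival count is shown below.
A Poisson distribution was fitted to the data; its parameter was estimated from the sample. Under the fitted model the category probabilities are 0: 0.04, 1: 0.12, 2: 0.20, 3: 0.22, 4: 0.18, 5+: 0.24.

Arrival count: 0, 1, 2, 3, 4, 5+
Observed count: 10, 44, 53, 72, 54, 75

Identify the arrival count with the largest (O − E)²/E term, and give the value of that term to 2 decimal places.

1, 1.34

Expected counts E_i = n·p_i: 308×0.04 = 12.32, 308×0.12 = 36.96, 308×0.20 = 61.6, 308×0.22 = 67.76, 308×0.18 = 55.44, 308×0.24 = 73.92.
cat         O        E   (O−E)²/E
0          10    12.32      0.437
1          44    36.96      1.341
2          53     61.6      1.201
3          72    67.76      0.265
4          54    55.44      0.037
5+         75    73.92      0.016
The largest term is for 1: 1.34.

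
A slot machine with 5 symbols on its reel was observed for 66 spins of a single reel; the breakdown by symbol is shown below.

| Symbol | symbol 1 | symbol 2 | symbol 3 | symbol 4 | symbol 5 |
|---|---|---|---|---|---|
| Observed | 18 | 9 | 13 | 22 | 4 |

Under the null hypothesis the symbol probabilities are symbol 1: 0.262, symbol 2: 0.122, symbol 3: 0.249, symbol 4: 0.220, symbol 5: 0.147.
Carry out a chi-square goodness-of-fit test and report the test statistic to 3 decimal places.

8.063

Expected counts E_i = n·p_i: 66×0.262 = 17.292, 66×0.122 = 8.052, 66×0.249 = 16.434, 66×0.220 = 14.52, 66×0.147 = 9.702.
symbol 1: (18 − 17.292)²/17.292 = 0.501264/17.292 = 0.0290
symbol 2: (9 − 8.052)²/8.052 = 0.898704/8.052 = 0.1116
symbol 3: (13 − 16.434)²/16.434 = 11.792356/16.434 = 0.7176
symbol 4: (22 − 14.52)²/14.52 = 55.9504/14.52 = 3.8533
symbol 5: (4 − 9.702)²/9.702 = 32.512804/9.702 = 3.3511
Sum = 8.063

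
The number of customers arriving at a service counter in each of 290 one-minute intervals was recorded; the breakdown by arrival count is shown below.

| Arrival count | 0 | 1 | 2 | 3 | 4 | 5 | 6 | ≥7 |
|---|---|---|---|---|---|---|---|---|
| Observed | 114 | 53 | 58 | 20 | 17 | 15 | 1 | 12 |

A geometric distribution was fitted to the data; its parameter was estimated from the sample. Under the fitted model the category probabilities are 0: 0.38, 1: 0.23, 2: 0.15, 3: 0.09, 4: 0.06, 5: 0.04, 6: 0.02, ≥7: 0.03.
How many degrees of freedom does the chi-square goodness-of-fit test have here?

There are k = 8 categories and 1 parameter estimated from the data, so df = 8 − 1 − 1 = 6.

6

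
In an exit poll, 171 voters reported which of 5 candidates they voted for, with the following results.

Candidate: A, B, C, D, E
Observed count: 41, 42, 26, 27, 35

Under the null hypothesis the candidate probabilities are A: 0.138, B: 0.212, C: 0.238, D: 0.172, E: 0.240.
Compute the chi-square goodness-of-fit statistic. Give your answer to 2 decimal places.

Expected counts E_i = n·p_i: 171×0.138 = 23.598, 171×0.212 = 36.252, 171×0.238 = 40.698, 171×0.172 = 29.412, 171×0.240 = 41.04.
A: (41 − 23.598)²/23.598 = 302.829604/23.598 = 12.833
B: (42 − 36.252)²/36.252 = 33.039504/36.252 = 0.911
C: (26 − 40.698)²/40.698 = 216.031204/40.698 = 5.308
D: (27 − 29.412)²/29.412 = 5.817744/29.412 = 0.198
E: (35 − 41.04)²/41.04 = 36.4816/41.04 = 0.889
Sum = 20.14

20.14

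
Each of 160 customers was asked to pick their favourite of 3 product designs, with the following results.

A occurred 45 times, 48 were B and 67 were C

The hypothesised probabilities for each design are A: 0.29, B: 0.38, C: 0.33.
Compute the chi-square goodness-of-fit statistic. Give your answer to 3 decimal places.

Expected counts E_i = n·p_i: 160×0.29 = 46.4, 160×0.38 = 60.8, 160×0.33 = 52.8.
A: (45 − 46.4)²/46.4 = 1.96/46.4 = 0.0422
B: (48 − 60.8)²/60.8 = 163.84/60.8 = 2.6947
C: (67 − 52.8)²/52.8 = 201.64/52.8 = 3.8189
Sum = 6.556

6.556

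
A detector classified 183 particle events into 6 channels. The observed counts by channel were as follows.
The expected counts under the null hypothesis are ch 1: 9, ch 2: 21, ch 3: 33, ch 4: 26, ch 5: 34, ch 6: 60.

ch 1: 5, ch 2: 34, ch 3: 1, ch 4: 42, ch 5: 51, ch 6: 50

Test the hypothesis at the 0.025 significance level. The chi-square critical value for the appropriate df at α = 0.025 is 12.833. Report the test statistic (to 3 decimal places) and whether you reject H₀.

ch 1: (5 − 9)²/9 = 16/9 = 1.7778
ch 2: (34 − 21)²/21 = 169/21 = 8.0476
ch 3: (1 − 33)²/33 = 1024/33 = 31.0303
ch 4: (42 − 26)²/26 = 256/26 = 9.8462
ch 5: (51 − 34)²/34 = 289/34 = 8.5000
ch 6: (50 − 60)²/60 = 100/60 = 1.6667
Sum = 60.869
df = 5. Since 60.869 > 12.833, we reject H₀.

60.869; reject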